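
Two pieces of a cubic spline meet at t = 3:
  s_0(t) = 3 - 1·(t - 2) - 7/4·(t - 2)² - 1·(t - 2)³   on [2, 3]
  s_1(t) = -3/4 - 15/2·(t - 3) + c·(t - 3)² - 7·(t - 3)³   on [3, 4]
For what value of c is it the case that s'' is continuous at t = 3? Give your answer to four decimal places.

s_0''(t) = -7/2 - 6·(t - 2), so s_0''(3) = -19/2. On the right, s_1''(3) = 2c, so c = -19/4.

-4.7500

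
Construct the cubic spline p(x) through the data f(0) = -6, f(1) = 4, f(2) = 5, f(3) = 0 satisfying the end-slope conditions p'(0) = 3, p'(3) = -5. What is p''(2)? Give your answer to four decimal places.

-4.5333

With M_i denoting the second derivative at x_i, h_i = 1, 1, 1, and Δ_i = (y_(i+1) − y_i)/h_i = 10, 1, -5:
  1·M_0 + 4·M_1 + 1·M_2 = 6(Δ_1 - Δ_0) = -54
  1·M_1 + 4·M_2 + 1·M_3 = 6(Δ_2 - Δ_1) = -36
Clamped end conditions give two more equations: 2h_0·M_0 + h_0·M_1 = 6(Δ_0 - p'(0)) = 42 and h_2·M_2 + 2h_2·M_3 = 6(p'(3) - Δ_2) = 0.
Hence M_0 = 466/15, M_1 = -302/15, M_2 = -68/15, M_3 = 34/15.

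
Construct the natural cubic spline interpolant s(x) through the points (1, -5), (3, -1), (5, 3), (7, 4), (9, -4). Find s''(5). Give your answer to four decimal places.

-0.3214

Let M_i = s''(x_i). Step sizes h_i = 2, 2, 2, 2; slopes of the chords Δ_i = (y_(i+1) - y_i)/h_i = 2, 2, 1/2, -4.
  2·M_0 + 8·M_1 + 2·M_2 = 6(Δ_1 - Δ_0) = 0
  2·M_1 + 8·M_2 + 2·M_3 = 6(Δ_2 - Δ_1) = -9
  2·M_2 + 8·M_3 + 2·M_4 = 6(Δ_3 - Δ_2) = -27
Natural end conditions: M_0 = M_4 = 0.
Forward elimination and back-substitution give M_0 = 0, M_1 = 9/112, M_2 = -9/28, M_3 = -369/112, M_4 = 0.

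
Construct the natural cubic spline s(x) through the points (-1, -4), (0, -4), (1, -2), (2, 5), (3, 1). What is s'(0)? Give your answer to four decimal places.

Let M_i = s''(x_i). Step sizes h_i = 1, 1, 1, 1; slopes of the chords Δ_i = (y_(i+1) - y_i)/h_i = 0, 2, 7, -4.
  1·M_0 + 4·M_1 + 1·M_2 = 6(Δ_1 - Δ_0) = 12
  1·M_1 + 4·M_2 + 1·M_3 = 6(Δ_2 - Δ_1) = 30
  1·M_2 + 4·M_3 + 1·M_4 = 6(Δ_3 - Δ_2) = -66
Natural end conditions: M_0 = M_4 = 0.
Solving the tridiagonal system: M_0 = 0, M_1 = -3/28, M_2 = 87/7, M_3 = -549/28, M_4 = 0.
On [0, 1], s'(x) = b_1 + 2c_1·x + 3d_1·x² with b_1 = Δ_1 - h_1(2M_1 + M_2)/6 = -1/28, c_1 = M_1/2 = -3/56, d_1 = (M_2 - M_1)/(6h_1) = 117/56. So s'(0) = -1/28.

-0.0357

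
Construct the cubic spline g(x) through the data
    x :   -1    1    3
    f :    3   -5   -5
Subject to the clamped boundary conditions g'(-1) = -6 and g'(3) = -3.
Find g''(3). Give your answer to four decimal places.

Let m_i = g''(x_i). Step sizes h_i = 2, 2; slopes of the chords Δ_i = (y_(i+1) - y_i)/h_i = -4, 0.
  2·m_0 + 8·m_1 + 2·m_2 = 6(Δ_1 - Δ_0) = 24
Clamped end conditions give two more equations: 2h_0·m_0 + h_0·m_1 = 6(Δ_0 - g'(-1)) = 12 and h_1·m_1 + 2h_1·m_2 = 6(g'(3) - Δ_1) = -18.
Hence m_0 = 3/4, m_1 = 9/2, m_2 = -27/4.

-6.7500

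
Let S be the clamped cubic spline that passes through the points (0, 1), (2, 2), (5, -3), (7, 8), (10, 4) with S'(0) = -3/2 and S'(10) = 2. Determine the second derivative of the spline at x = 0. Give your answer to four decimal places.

Put M_i = S'' at the i-th knot. Here h = (2, 3, 2, 3) and Δ = (1/2, -5/3, 11/2, -4/3), so the interior equations h_(i-1)·M_(i-1) + 2(h_(i-1)+h_i)·M_i + h_i·M_(i+1) = 6(Δ_i − Δ_(i-1)) read
  2·M_0 + 10·M_1 + 3·M_2 = 6(Δ_1 - Δ_0) = -13
  3·M_1 + 10·M_2 + 2·M_3 = 6(Δ_2 - Δ_1) = 43
  2·M_2 + 10·M_3 + 3·M_4 = 6(Δ_3 - Δ_2) = -41
Clamped end conditions give two more equations: 2h_0·M_0 + h_0·M_1 = 6(Δ_0 - S'(0)) = 12 and h_3·M_3 + 2h_3·M_4 = 6(S'(10) - Δ_3) = 20.
Forward elimination and back-substitution give M_0 = 4571/870, M_1 = -1961/435, M_2 = 3128/435, M_3 = -3346/435, M_4 = 1041/145.

5.2540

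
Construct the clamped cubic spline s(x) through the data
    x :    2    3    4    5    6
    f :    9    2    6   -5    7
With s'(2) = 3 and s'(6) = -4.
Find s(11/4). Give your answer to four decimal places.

3.4579

Let M_i = s''(x_i). Step sizes h_i = 1, 1, 1, 1; slopes of the chords Δ_i = (y_(i+1) - y_i)/h_i = -7, 4, -11, 12.
  1·M_0 + 4·M_1 + 1·M_2 = 6(Δ_1 - Δ_0) = 66
  1·M_1 + 4·M_2 + 1·M_3 = 6(Δ_2 - Δ_1) = -90
  1·M_2 + 4·M_3 + 1·M_4 = 6(Δ_3 - Δ_2) = 138
Clamped end conditions give two more equations: 2h_0·M_0 + h_0·M_1 = 6(Δ_0 - s'(2)) = -60 and h_3·M_3 + 2h_3·M_4 = 6(s'(6) - Δ_3) = -96.
Solving the tridiagonal system: M_0 = -1423/28, M_1 = 583/14, M_2 = -199/4, M_3 = 943/14, M_4 = -2287/28.
On [2, 3], s(x) = 9 + 3·(x - 2) - 1423/56·(x - 2)² + 863/56·(x - 2)³.
With (x - 2) = 3/4: s(11/4) = 12393/3584.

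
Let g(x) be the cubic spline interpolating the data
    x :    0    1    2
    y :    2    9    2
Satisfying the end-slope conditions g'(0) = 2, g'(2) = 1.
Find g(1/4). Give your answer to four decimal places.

Write M_i for g''(x_i). With h_i = 1, 1 and divided differences Δ_i = 7, -7, the continuity of g' gives the tridiagonal system
  1·M_0 + 4·M_1 + 1·M_2 = 6(Δ_1 - Δ_0) = -84
Clamped end conditions give two more equations: 2h_0·M_0 + h_0·M_1 = 6(Δ_0 - g'(0)) = 30 and h_1·M_1 + 2h_1·M_2 = 6(g'(2) - Δ_1) = 48.
Hence M_0 = 71/2, M_1 = -41, M_2 = 89/2.
On [0, 1], g(x) = 2 + 2·x + 71/4·x² - 51/4·x³.
With x = 1/4: g(1/4) = 873/256.

3.4102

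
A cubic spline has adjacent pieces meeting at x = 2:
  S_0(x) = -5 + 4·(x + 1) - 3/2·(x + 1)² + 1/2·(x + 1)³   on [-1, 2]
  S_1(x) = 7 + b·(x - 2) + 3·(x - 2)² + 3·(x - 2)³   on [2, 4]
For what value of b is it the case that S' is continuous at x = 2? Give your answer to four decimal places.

S_0'(x) = 4 - 3·(x + 1) + 3/2·(x + 1)², so S_0'(2) = 17/2. On the right, S_1'(2) = b, so b = 17/2.

8.5000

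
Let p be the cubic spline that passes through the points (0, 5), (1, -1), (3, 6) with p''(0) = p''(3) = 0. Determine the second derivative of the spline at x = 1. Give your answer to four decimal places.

Let σ_i = p''(x_i). Step sizes h_i = 1, 2; slopes of the chords Δ_i = (y_(i+1) - y_i)/h_i = -6, 7/2.
  1·σ_0 + 6·σ_1 + 2·σ_2 = 6(Δ_1 - Δ_0) = 57
Natural end conditions: σ_0 = σ_2 = 0.
Solving the tridiagonal system: σ_0 = 0, σ_1 = 19/2, σ_2 = 0.

9.5000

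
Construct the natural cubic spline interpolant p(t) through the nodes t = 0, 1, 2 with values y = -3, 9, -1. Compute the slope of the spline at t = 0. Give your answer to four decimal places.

Put M_i = p'' at the i-th knot. Here h = (1, 1) and Δ = (12, -10), so the interior equations h_(i-1)·M_(i-1) + 2(h_(i-1)+h_i)·M_i + h_i·M_(i+1) = 6(Δ_i − Δ_(i-1)) read
  1·M_0 + 4·M_1 + 1·M_2 = 6(Δ_1 - Δ_0) = -132
Natural end conditions: M_0 = M_2 = 0.
Forward elimination and back-substitution give M_0 = 0, M_1 = -33, M_2 = 0.
On [0, 1], p'(t) = b_0 + 2c_0·t + 3d_0·t² with b_0 = Δ_0 - h_0(2M_0 + M_1)/6 = 35/2, c_0 = M_0/2 = 0, d_0 = (M_1 - M_0)/(6h_0) = -11/2. So p'(0) = 35/2.

17.5000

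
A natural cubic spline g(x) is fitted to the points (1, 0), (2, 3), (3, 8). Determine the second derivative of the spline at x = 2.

3

Put m_i = g'' at the i-th knot. Here h = (1, 1) and Δ = (3, 5), so the interior equations h_(i-1)·m_(i-1) + 2(h_(i-1)+h_i)·m_i + h_i·m_(i+1) = 6(Δ_i − Δ_(i-1)) read
  1·m_0 + 4·m_1 + 1·m_2 = 6(Δ_1 - Δ_0) = 12
Natural end conditions: m_0 = m_2 = 0.
Solving: m_0 = 0, m_1 = 3, m_2 = 0.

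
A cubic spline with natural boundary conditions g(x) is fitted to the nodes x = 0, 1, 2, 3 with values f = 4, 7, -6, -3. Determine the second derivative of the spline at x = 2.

32

Put m_i = g'' at the i-th knot. Here h = (1, 1, 1) and Δ = (3, -13, 3), so the interior equations h_(i-1)·m_(i-1) + 2(h_(i-1)+h_i)·m_i + h_i·m_(i+1) = 6(Δ_i − Δ_(i-1)) read
  1·m_0 + 4·m_1 + 1·m_2 = 6(Δ_1 - Δ_0) = -96
  1·m_1 + 4·m_2 + 1·m_3 = 6(Δ_2 - Δ_1) = 96
Natural end conditions: m_0 = m_3 = 0.
Solving: m_0 = 0, m_1 = -32, m_2 = 32, m_3 = 0.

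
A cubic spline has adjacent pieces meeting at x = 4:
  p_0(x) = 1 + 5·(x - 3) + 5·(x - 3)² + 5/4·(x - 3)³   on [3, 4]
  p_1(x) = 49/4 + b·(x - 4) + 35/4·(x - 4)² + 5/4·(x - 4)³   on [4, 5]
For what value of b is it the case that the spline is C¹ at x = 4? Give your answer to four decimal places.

18.7500

p_0'(x) = 5 + 10·(x - 3) + 15/4·(x - 3)², so p_0'(4) = 75/4. On the right, p_1'(4) = b, so b = 75/4.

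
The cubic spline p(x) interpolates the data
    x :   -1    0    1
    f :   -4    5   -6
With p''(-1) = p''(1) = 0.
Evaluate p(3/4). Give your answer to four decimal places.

-2.0781

Let M_i = p''(x_i). Step sizes h_i = 1, 1; slopes of the chords Δ_i = (y_(i+1) - y_i)/h_i = 9, -11.
  1·M_0 + 4·M_1 + 1·M_2 = 6(Δ_1 - Δ_0) = -120
Natural end conditions: M_0 = M_2 = 0.
Solving: M_0 = 0, M_1 = -30, M_2 = 0.
On [0, 1], p(x) = 5 - 1·x - 15·x² + 5·x³.
With x = 3/4: p(3/4) = -133/64.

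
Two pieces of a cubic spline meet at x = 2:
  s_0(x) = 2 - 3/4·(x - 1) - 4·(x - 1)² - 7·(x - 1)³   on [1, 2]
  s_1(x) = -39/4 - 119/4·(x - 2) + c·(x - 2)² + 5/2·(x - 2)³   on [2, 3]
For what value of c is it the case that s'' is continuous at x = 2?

s_0''(x) = -8 - 42·(x - 1), so s_0''(2) = -50. On the right, s_1''(2) = 2c, so c = -25.

-25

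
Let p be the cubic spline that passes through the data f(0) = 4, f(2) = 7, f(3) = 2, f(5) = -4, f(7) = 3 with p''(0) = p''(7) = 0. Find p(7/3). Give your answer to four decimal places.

Put M_i = p'' at the i-th knot. Here h = (2, 1, 2, 2) and Δ = (3/2, -5, -3, 7/2), so the interior equations h_(i-1)·M_(i-1) + 2(h_(i-1)+h_i)·M_i + h_i·M_(i+1) = 6(Δ_i − Δ_(i-1)) read
  2·M_0 + 6·M_1 + 1·M_2 = 6(Δ_1 - Δ_0) = -39
  1·M_1 + 6·M_2 + 2·M_3 = 6(Δ_2 - Δ_1) = 12
  2·M_2 + 8·M_3 + 2·M_4 = 6(Δ_3 - Δ_2) = 39
Natural end conditions: M_0 = M_4 = 0.
Solving the tridiagonal system: M_0 = 0, M_1 = -867/128, M_2 = 105/64, M_3 = 1143/256, M_4 = 0.
On [2, 3], p(x) = 7 - 193/64·(x - 2) - 867/256·(x - 2)² + 359/256·(x - 2)³.
With (x - 2) = 1/3: p(7/3) = 19597/3456.

5.6704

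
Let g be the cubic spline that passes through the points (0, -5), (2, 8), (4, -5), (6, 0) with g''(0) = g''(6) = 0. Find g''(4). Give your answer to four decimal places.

9.8000

Put m_i = g'' at the i-th knot. Here h = (2, 2, 2) and Δ = (13/2, -13/2, 5/2), so the interior equations h_(i-1)·m_(i-1) + 2(h_(i-1)+h_i)·m_i + h_i·m_(i+1) = 6(Δ_i − Δ_(i-1)) read
  2·m_0 + 8·m_1 + 2·m_2 = 6(Δ_1 - Δ_0) = -78
  2·m_1 + 8·m_2 + 2·m_3 = 6(Δ_2 - Δ_1) = 54
Natural end conditions: m_0 = m_3 = 0.
Solving the tridiagonal system: m_0 = 0, m_1 = -61/5, m_2 = 49/5, m_3 = 0.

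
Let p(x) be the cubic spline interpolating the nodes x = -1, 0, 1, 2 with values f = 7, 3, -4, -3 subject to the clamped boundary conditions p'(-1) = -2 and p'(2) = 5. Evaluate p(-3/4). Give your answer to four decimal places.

6.4094

With m_i denoting the second derivative at x_i, h_i = 1, 1, 1, and Δ_i = (y_(i+1) − y_i)/h_i = -4, -7, 1:
  1·m_0 + 4·m_1 + 1·m_2 = 6(Δ_1 - Δ_0) = -18
  1·m_1 + 4·m_2 + 1·m_3 = 6(Δ_2 - Δ_1) = 48
Clamped end conditions give two more equations: 2h_0·m_0 + h_0·m_1 = 6(Δ_0 - p'(-1)) = -12 and h_2·m_2 + 2h_2·m_3 = 6(p'(2) - Δ_2) = 24.
Solving: m_0 = -38/15, m_1 = -104/15, m_2 = 184/15, m_3 = 88/15.
On [-1, 0], p(x) = 7 - 2·(x + 1) - 19/15·(x + 1)² - 11/15·(x + 1)³.
With (x + 1) = 1/4: p(-3/4) = 2051/320.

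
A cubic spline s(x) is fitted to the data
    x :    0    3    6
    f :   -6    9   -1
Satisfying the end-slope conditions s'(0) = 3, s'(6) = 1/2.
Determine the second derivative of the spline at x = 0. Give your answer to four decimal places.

5.7500

Write M_i for s''(x_i). With h_i = 3, 3 and divided differences Δ_i = 5, -10/3, the continuity of s' gives the tridiagonal system
  3·M_0 + 12·M_1 + 3·M_2 = 6(Δ_1 - Δ_0) = -50
Clamped end conditions give two more equations: 2h_0·M_0 + h_0·M_1 = 6(Δ_0 - s'(0)) = 12 and h_1·M_1 + 2h_1·M_2 = 6(s'(6) - Δ_1) = 23.
Solving the tridiagonal system: M_0 = 23/4, M_1 = -15/2, M_2 = 91/12.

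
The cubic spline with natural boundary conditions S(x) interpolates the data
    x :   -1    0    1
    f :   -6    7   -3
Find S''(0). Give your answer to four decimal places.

-34.5000

Let m_i = S''(x_i). Step sizes h_i = 1, 1; slopes of the chords Δ_i = (y_(i+1) - y_i)/h_i = 13, -10.
  1·m_0 + 4·m_1 + 1·m_2 = 6(Δ_1 - Δ_0) = -138
Natural end conditions: m_0 = m_2 = 0.
Solving: m_0 = 0, m_1 = -69/2, m_2 = 0.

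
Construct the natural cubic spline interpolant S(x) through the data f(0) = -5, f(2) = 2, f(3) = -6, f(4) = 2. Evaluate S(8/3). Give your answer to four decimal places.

Put σ_i = S'' at the i-th knot. Here h = (2, 1, 1) and Δ = (7/2, -8, 8), so the interior equations h_(i-1)·σ_(i-1) + 2(h_(i-1)+h_i)·σ_i + h_i·σ_(i+1) = 6(Δ_i − Δ_(i-1)) read
  2·σ_0 + 6·σ_1 + 1·σ_2 = 6(Δ_1 - Δ_0) = -69
  1·σ_1 + 4·σ_2 + 1·σ_3 = 6(Δ_2 - Δ_1) = 96
Natural end conditions: σ_0 = σ_3 = 0.
Hence σ_0 = 0, σ_1 = -372/23, σ_2 = 645/23, σ_3 = 0.
On [2, 3], S(x) = 2 - 335/46·(x - 2) - 186/23·(x - 2)² + 339/46·(x - 2)³.
With (x - 2) = 2/3: S(8/3) = -883/207.

-4.2657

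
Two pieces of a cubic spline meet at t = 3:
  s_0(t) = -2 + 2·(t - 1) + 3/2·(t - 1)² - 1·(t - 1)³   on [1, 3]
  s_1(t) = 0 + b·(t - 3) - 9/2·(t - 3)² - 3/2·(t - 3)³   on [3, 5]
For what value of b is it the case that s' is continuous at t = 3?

s_0'(t) = 2 + 3·(t - 1) - 3·(t - 1)², so s_0'(3) = -4. On the right, s_1'(3) = b, so b = -4.

-4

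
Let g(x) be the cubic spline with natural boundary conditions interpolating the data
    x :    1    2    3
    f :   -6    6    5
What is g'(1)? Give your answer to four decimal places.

With m_i denoting the second derivative at x_i, h_i = 1, 1, and Δ_i = (y_(i+1) − y_i)/h_i = 12, -1:
  1·m_0 + 4·m_1 + 1·m_2 = 6(Δ_1 - Δ_0) = -78
Natural end conditions: m_0 = m_2 = 0.
Solving the tridiagonal system: m_0 = 0, m_1 = -39/2, m_2 = 0.
On [1, 2], g'(x) = b_0 + 2c_0·(x - 1) + 3d_0·(x - 1)² with b_0 = Δ_0 - h_0(2m_0 + m_1)/6 = 61/4, c_0 = m_0/2 = 0, d_0 = (m_1 - m_0)/(6h_0) = -13/4. So g'(1) = 61/4.

15.2500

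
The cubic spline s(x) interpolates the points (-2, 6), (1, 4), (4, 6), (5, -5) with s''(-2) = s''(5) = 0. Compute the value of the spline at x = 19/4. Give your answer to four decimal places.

Put m_i = s'' at the i-th knot. Here h = (3, 3, 1) and Δ = (-2/3, 2/3, -11), so the interior equations h_(i-1)·m_(i-1) + 2(h_(i-1)+h_i)·m_i + h_i·m_(i+1) = 6(Δ_i − Δ_(i-1)) read
  3·m_0 + 12·m_1 + 3·m_2 = 6(Δ_1 - Δ_0) = 8
  3·m_1 + 8·m_2 + 1·m_3 = 6(Δ_2 - Δ_1) = -70
Natural end conditions: m_0 = m_3 = 0.
Forward elimination and back-substitution give m_0 = 0, m_1 = 274/87, m_2 = -288/29, m_3 = 0.
On [4, 5], s(x) = 6 - 223/29·(x - 4) - 144/29·(x - 4)² + 48/29·(x - 4)³.
With (x - 4) = 3/4: s(19/4) = -54/29.

-1.8621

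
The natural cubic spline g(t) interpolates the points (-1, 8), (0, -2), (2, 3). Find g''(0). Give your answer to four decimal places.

12.5000

Write M_i for g''(x_i). With h_i = 1, 2 and divided differences Δ_i = -10, 5/2, the continuity of g' gives the tridiagonal system
  1·M_0 + 6·M_1 + 2·M_2 = 6(Δ_1 - Δ_0) = 75
Natural end conditions: M_0 = M_2 = 0.
Solving: M_0 = 0, M_1 = 25/2, M_2 = 0.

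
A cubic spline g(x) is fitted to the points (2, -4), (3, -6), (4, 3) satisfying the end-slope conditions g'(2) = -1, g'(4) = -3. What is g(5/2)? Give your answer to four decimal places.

Put M_i = g'' at the i-th knot. Here h = (1, 1) and Δ = (-2, 9), so the interior equations h_(i-1)·M_(i-1) + 2(h_(i-1)+h_i)·M_i + h_i·M_(i+1) = 6(Δ_i − Δ_(i-1)) read
  1·M_0 + 4·M_1 + 1·M_2 = 6(Δ_1 - Δ_0) = 66
Clamped end conditions give two more equations: 2h_0·M_0 + h_0·M_1 = 6(Δ_0 - g'(2)) = -6 and h_1·M_1 + 2h_1·M_2 = 6(g'(4) - Δ_1) = -72.
Solving the tridiagonal system: M_0 = -41/2, M_1 = 35, M_2 = -107/2.
On [2, 3], g(x) = -4 - 1·(x - 2) - 41/4·(x - 2)² + 37/4·(x - 2)³.
With (x - 2) = 1/2: g(5/2) = -189/32.

-5.9063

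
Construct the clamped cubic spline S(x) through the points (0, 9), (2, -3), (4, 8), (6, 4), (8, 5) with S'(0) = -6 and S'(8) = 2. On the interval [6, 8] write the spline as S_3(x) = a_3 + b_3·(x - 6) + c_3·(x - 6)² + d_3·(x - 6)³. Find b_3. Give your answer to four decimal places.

Let m_i = S''(x_i). Step sizes h_i = 2, 2, 2, 2; slopes of the chords Δ_i = (y_(i+1) - y_i)/h_i = -6, 11/2, -2, 1/2.
  2·m_0 + 8·m_1 + 2·m_2 = 6(Δ_1 - Δ_0) = 69
  2·m_1 + 8·m_2 + 2·m_3 = 6(Δ_2 - Δ_1) = -45
  2·m_2 + 8·m_3 + 2·m_4 = 6(Δ_3 - Δ_2) = 15
Clamped end conditions give two more equations: 2h_0·m_0 + h_0·m_1 = 6(Δ_0 - S'(0)) = 0 and h_3·m_3 + 2h_3·m_4 = 6(S'(8) - Δ_3) = 9.
Hence m_0 = -355/56, m_1 = 355/28, m_2 = -79/8, m_3 = 121/28, m_4 = 5/56.
On [6, 8], with S_3(x) = a_3 + b_3·(x - 6) + c_3·(x - 6)² + d_3·(x - 6)³: c_3 = m_3/2 = 121/56, d_3 = (m_4 - m_3)/(6h_3) = -79/224, b_3 = Δ_3 - h_3(2m_3 + m_4)/6 = -135/56.

-2.4107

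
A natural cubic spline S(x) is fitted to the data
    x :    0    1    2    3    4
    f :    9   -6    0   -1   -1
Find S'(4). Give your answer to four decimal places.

1.1429

Write M_i for S''(x_i). With h_i = 1, 1, 1, 1 and divided differences Δ_i = -15, 6, -1, 0, the continuity of S' gives the tridiagonal system
  1·M_0 + 4·M_1 + 1·M_2 = 6(Δ_1 - Δ_0) = 126
  1·M_1 + 4·M_2 + 1·M_3 = 6(Δ_2 - Δ_1) = -42
  1·M_2 + 4·M_3 + 1·M_4 = 6(Δ_3 - Δ_2) = 6
Natural end conditions: M_0 = M_4 = 0.
Hence M_0 = 0, M_1 = 258/7, M_2 = -150/7, M_3 = 48/7, M_4 = 0.
On [3, 4], S'(x) = b_3 + 2c_3·(x - 3) + 3d_3·(x - 3)² with b_3 = Δ_3 - h_3(2M_3 + M_4)/6 = -16/7, c_3 = M_3/2 = 24/7, d_3 = (M_4 - M_3)/(6h_3) = -8/7. So S'(4) = 8/7.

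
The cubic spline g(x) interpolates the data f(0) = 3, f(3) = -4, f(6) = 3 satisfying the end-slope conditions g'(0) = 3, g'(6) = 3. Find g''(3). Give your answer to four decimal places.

Let σ_i = g''(x_i). Step sizes h_i = 3, 3; slopes of the chords Δ_i = (y_(i+1) - y_i)/h_i = -7/3, 7/3.
  3·σ_0 + 12·σ_1 + 3·σ_2 = 6(Δ_1 - Δ_0) = 28
Clamped end conditions give two more equations: 2h_0·σ_0 + h_0·σ_1 = 6(Δ_0 - g'(0)) = -32 and h_1·σ_1 + 2h_1·σ_2 = 6(g'(6) - Δ_1) = 4.
Solving the tridiagonal system: σ_0 = -23/3, σ_1 = 14/3, σ_2 = -5/3.

4.6667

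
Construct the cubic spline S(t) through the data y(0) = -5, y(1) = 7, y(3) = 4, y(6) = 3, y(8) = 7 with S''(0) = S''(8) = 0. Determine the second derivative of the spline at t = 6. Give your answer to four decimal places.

With M_i denoting the second derivative at x_i, h_i = 1, 2, 3, 2, and Δ_i = (y_(i+1) − y_i)/h_i = 12, -3/2, -1/3, 2:
  1·M_0 + 6·M_1 + 2·M_2 = 6(Δ_1 - Δ_0) = -81
  2·M_1 + 10·M_2 + 3·M_3 = 6(Δ_2 - Δ_1) = 7
  3·M_2 + 10·M_3 + 2·M_4 = 6(Δ_3 - Δ_2) = 14
Natural end conditions: M_0 = M_4 = 0.
Forward elimination and back-substitution give M_0 = 0, M_1 = -7427/506, M_2 = 894/253, M_3 = 86/253, M_4 = 0.

0.3399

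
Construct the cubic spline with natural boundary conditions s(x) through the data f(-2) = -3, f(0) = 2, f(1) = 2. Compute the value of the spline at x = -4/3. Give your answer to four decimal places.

Write σ_i for s''(x_i). With h_i = 2, 1 and divided differences Δ_i = 5/2, 0, the continuity of s' gives the tridiagonal system
  2·σ_0 + 6·σ_1 + 1·σ_2 = 6(Δ_1 - Δ_0) = -15
Natural end conditions: σ_0 = σ_2 = 0.
Hence σ_0 = 0, σ_1 = -5/2, σ_2 = 0.
On [-2, 0], s(x) = -3 + 10/3·(x + 2) + 0·(x + 2)² - 5/24·(x + 2)³.
With (x + 2) = 2/3: s(-4/3) = -68/81.

-0.8395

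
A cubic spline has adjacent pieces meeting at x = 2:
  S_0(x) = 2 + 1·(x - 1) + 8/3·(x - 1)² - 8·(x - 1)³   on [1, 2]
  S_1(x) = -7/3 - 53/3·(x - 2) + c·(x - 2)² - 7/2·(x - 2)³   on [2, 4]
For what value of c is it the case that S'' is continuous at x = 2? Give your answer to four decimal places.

-21.3333

S_0''(x) = 16/3 - 48·(x - 1), so S_0''(2) = -128/3. On the right, S_1''(2) = 2c, so c = -64/3.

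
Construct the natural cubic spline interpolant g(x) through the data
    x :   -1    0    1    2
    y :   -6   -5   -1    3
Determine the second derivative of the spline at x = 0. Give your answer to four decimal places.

4.8000

Put M_i = g'' at the i-th knot. Here h = (1, 1, 1) and Δ = (1, 4, 4), so the interior equations h_(i-1)·M_(i-1) + 2(h_(i-1)+h_i)·M_i + h_i·M_(i+1) = 6(Δ_i − Δ_(i-1)) read
  1·M_0 + 4·M_1 + 1·M_2 = 6(Δ_1 - Δ_0) = 18
  1·M_1 + 4·M_2 + 1·M_3 = 6(Δ_2 - Δ_1) = 0
Natural end conditions: M_0 = M_3 = 0.
Forward elimination and back-substitution give M_0 = 0, M_1 = 24/5, M_2 = -6/5, M_3 = 0.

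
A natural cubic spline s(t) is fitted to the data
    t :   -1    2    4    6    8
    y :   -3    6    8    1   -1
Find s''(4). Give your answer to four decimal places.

Let σ_i = s''(x_i). Step sizes h_i = 3, 2, 2, 2; slopes of the chords Δ_i = (y_(i+1) - y_i)/h_i = 3, 1, -7/2, -1.
  3·σ_0 + 10·σ_1 + 2·σ_2 = 6(Δ_1 - Δ_0) = -12
  2·σ_1 + 8·σ_2 + 2·σ_3 = 6(Δ_2 - Δ_1) = -27
  2·σ_2 + 8·σ_3 + 2·σ_4 = 6(Δ_3 - Δ_2) = 15
Natural end conditions: σ_0 = σ_4 = 0.
Solving: σ_0 = 0, σ_1 = -57/142, σ_2 = -567/142, σ_3 = 204/71, σ_4 = 0.

-3.9930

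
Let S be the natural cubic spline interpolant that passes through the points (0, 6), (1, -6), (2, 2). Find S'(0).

-17

Write M_i for S''(x_i). With h_i = 1, 1 and divided differences Δ_i = -12, 8, the continuity of S' gives the tridiagonal system
  1·M_0 + 4·M_1 + 1·M_2 = 6(Δ_1 - Δ_0) = 120
Natural end conditions: M_0 = M_2 = 0.
Hence M_0 = 0, M_1 = 30, M_2 = 0.
On [0, 1], S'(x) = b_0 + 2c_0·x + 3d_0·x² with b_0 = Δ_0 - h_0(2M_0 + M_1)/6 = -17, c_0 = M_0/2 = 0, d_0 = (M_1 - M_0)/(6h_0) = 5. So S'(0) = -17.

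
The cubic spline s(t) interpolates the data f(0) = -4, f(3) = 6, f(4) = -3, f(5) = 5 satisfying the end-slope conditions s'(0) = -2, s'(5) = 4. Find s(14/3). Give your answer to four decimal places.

2.3665

Write m_i for s''(x_i). With h_i = 3, 1, 1 and divided differences Δ_i = 10/3, -9, 8, the continuity of s' gives the tridiagonal system
  3·m_0 + 8·m_1 + 1·m_2 = 6(Δ_1 - Δ_0) = -74
  1·m_1 + 4·m_2 + 1·m_3 = 6(Δ_2 - Δ_1) = 102
Clamped end conditions give two more equations: 2h_0·m_0 + h_0·m_1 = 6(Δ_0 - s'(0)) = 32 and h_2·m_2 + 2h_2·m_3 = 6(s'(5) - Δ_2) = -24.
Forward elimination and back-substitution give m_0 = 1322/87, m_1 = -572/29, m_2 = 1108/29, m_3 = -902/29.
On [4, 5], s(t) = -3 + 13/29·(t - 4) + 554/29·(t - 4)² - 335/29·(t - 4)³.
With (t - 4) = 2/3: s(14/3) = 1853/783.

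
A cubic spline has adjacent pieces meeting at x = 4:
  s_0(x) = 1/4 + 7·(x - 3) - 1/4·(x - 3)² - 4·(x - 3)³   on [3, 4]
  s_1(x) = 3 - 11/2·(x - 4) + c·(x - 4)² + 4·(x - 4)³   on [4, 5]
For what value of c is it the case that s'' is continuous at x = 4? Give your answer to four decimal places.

-12.2500

s_0''(x) = -1/2 - 24·(x - 3), so s_0''(4) = -49/2. On the right, s_1''(4) = 2c, so c = -49/4.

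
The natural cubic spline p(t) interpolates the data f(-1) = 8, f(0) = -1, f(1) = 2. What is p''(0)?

18

With M_i denoting the second derivative at x_i, h_i = 1, 1, and Δ_i = (y_(i+1) − y_i)/h_i = -9, 3:
  1·M_0 + 4·M_1 + 1·M_2 = 6(Δ_1 - Δ_0) = 72
Natural end conditions: M_0 = M_2 = 0.
Solving the tridiagonal system: M_0 = 0, M_1 = 18, M_2 = 0.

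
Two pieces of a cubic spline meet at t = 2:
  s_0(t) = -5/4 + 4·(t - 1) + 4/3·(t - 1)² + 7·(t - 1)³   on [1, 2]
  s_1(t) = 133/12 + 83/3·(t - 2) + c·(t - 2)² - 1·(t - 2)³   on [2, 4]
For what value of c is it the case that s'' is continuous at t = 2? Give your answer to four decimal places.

22.3333

s_0''(t) = 8/3 + 42·(t - 1), so s_0''(2) = 134/3. On the right, s_1''(2) = 2c, so c = 67/3.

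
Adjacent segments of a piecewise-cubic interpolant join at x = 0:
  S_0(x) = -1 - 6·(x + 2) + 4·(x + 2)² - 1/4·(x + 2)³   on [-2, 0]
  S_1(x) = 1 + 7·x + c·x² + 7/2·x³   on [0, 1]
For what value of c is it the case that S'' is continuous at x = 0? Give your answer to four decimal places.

2.5000

S_0''(x) = 8 - 3/2·(x + 2), so S_0''(0) = 5. On the right, S_1''(0) = 2c, so c = 5/2.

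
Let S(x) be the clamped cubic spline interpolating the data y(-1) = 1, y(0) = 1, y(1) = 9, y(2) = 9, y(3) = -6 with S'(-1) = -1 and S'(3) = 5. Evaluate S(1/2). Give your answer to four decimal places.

Write σ_i for S''(x_i). With h_i = 1, 1, 1, 1 and divided differences Δ_i = 0, 8, 0, -15, the continuity of S' gives the tridiagonal system
  1·σ_0 + 4·σ_1 + 1·σ_2 = 6(Δ_1 - Δ_0) = 48
  1·σ_1 + 4·σ_2 + 1·σ_3 = 6(Δ_2 - Δ_1) = -48
  1·σ_2 + 4·σ_3 + 1·σ_4 = 6(Δ_3 - Δ_2) = -90
Clamped end conditions give two more equations: 2h_0·σ_0 + h_0·σ_1 = 6(Δ_0 - S'(-1)) = 6 and h_3·σ_3 + 2h_3·σ_4 = 6(S'(3) - Δ_3) = 120.
Solving: σ_0 = -117/28, σ_1 = 201/14, σ_2 = -21/4, σ_3 = -579/14, σ_4 = 2259/28.
On [0, 1], S(x) = 1 + 229/56·x + 201/28·x² - 183/56·x³.
With x = 1/2: S(1/2) = 1985/448.

4.4308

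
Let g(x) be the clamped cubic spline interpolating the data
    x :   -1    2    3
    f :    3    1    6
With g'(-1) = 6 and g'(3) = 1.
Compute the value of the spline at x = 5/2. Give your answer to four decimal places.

Put M_i = g'' at the i-th knot. Here h = (3, 1) and Δ = (-2/3, 5), so the interior equations h_(i-1)·M_(i-1) + 2(h_(i-1)+h_i)·M_i + h_i·M_(i+1) = 6(Δ_i − Δ_(i-1)) read
  3·M_0 + 8·M_1 + 1·M_2 = 6(Δ_1 - Δ_0) = 34
Clamped end conditions give two more equations: 2h_0·M_0 + h_0·M_1 = 6(Δ_0 - g'(-1)) = -40 and h_1·M_1 + 2h_1·M_2 = 6(g'(3) - Δ_1) = -24.
Solving: M_0 = -73/6, M_1 = 11, M_2 = -35/2.
On [2, 3], g(x) = 1 + 17/4·(x - 2) + 11/2·(x - 2)² - 19/4·(x - 2)³.
With (x - 2) = 1/2: g(5/2) = 125/32.

3.9063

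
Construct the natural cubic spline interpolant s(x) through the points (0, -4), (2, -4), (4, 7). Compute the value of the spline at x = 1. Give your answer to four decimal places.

Put m_i = s'' at the i-th knot. Here h = (2, 2) and Δ = (0, 11/2), so the interior equations h_(i-1)·m_(i-1) + 2(h_(i-1)+h_i)·m_i + h_i·m_(i+1) = 6(Δ_i − Δ_(i-1)) read
  2·m_0 + 8·m_1 + 2·m_2 = 6(Δ_1 - Δ_0) = 33
Natural end conditions: m_0 = m_2 = 0.
Hence m_0 = 0, m_1 = 33/8, m_2 = 0.
On [0, 2], s(x) = -4 - 11/8·x + 0·x² + 11/32·x³.
With x = 1: s(1) = -161/32.

-5.0313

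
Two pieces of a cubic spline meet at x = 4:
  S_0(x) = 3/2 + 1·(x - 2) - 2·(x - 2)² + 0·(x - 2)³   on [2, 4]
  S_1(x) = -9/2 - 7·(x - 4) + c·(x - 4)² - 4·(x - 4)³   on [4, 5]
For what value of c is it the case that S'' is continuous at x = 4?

S_0''(x) = -4 + 0·(x - 2), so S_0''(4) = -4. On the right, S_1''(4) = 2c, so c = -2.

-2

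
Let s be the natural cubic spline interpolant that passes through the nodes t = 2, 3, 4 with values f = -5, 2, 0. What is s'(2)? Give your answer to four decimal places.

Write m_i for s''(x_i). With h_i = 1, 1 and divided differences Δ_i = 7, -2, the continuity of s' gives the tridiagonal system
  1·m_0 + 4·m_1 + 1·m_2 = 6(Δ_1 - Δ_0) = -54
Natural end conditions: m_0 = m_2 = 0.
Hence m_0 = 0, m_1 = -27/2, m_2 = 0.
On [2, 3], s'(t) = b_0 + 2c_0·(t - 2) + 3d_0·(t - 2)² with b_0 = Δ_0 - h_0(2m_0 + m_1)/6 = 37/4, c_0 = m_0/2 = 0, d_0 = (m_1 - m_0)/(6h_0) = -9/4. So s'(2) = 37/4.

9.2500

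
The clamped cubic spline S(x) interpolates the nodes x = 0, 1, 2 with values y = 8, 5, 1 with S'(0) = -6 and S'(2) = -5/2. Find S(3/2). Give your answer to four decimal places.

2.9219

Let σ_i = S''(x_i). Step sizes h_i = 1, 1; slopes of the chords Δ_i = (y_(i+1) - y_i)/h_i = -3, -4.
  1·σ_0 + 4·σ_1 + 1·σ_2 = 6(Δ_1 - Δ_0) = -6
Clamped end conditions give two more equations: 2h_0·σ_0 + h_0·σ_1 = 6(Δ_0 - S'(0)) = 18 and h_1·σ_1 + 2h_1·σ_2 = 6(S'(2) - Δ_1) = 9.
Solving the tridiagonal system: σ_0 = 49/4, σ_1 = -13/2, σ_2 = 31/4.
On [1, 2], S(x) = 5 - 25/8·(x - 1) - 13/4·(x - 1)² + 19/8·(x - 1)³.
With (x - 1) = 1/2: S(3/2) = 187/64.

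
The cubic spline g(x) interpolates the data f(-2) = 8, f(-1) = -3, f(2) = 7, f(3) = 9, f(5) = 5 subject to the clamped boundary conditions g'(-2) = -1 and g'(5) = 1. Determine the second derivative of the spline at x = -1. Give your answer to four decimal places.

18.3636

Let σ_i = g''(x_i). Step sizes h_i = 1, 3, 1, 2; slopes of the chords Δ_i = (y_(i+1) - y_i)/h_i = -11, 10/3, 2, -2.
  1·σ_0 + 8·σ_1 + 3·σ_2 = 6(Δ_1 - Δ_0) = 86
  3·σ_1 + 8·σ_2 + 1·σ_3 = 6(Δ_2 - Δ_1) = -8
  1·σ_2 + 6·σ_3 + 2·σ_4 = 6(Δ_3 - Δ_2) = -24
Clamped end conditions give two more equations: 2h_0·σ_0 + h_0·σ_1 = 6(Δ_0 - g'(-2)) = -60 and h_3·σ_3 + 2h_3·σ_4 = 6(g'(5) - Δ_3) = 18.
Hence σ_0 = -431/11, σ_1 = 202/11, σ_2 = -239/33, σ_3 = -170/33, σ_4 = 467/66.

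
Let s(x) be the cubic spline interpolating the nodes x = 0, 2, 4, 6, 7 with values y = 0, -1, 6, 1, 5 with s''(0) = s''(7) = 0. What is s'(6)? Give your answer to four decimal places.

0.9390

Put M_i = s'' at the i-th knot. Here h = (2, 2, 2, 1) and Δ = (-1/2, 7/2, -5/2, 4), so the interior equations h_(i-1)·M_(i-1) + 2(h_(i-1)+h_i)·M_i + h_i·M_(i+1) = 6(Δ_i − Δ_(i-1)) read
  2·M_0 + 8·M_1 + 2·M_2 = 6(Δ_1 - Δ_0) = 24
  2·M_1 + 8·M_2 + 2·M_3 = 6(Δ_2 - Δ_1) = -36
  2·M_2 + 6·M_3 + 1·M_4 = 6(Δ_3 - Δ_2) = 39
Natural end conditions: M_0 = M_4 = 0.
Forward elimination and back-substitution give M_0 = 0, M_1 = 411/82, M_2 = -330/41, M_3 = 753/82, M_4 = 0.
On [6, 7], s'(x) = b_3 + 2c_3·(x - 6) + 3d_3·(x - 6)² with b_3 = Δ_3 - h_3(2M_3 + M_4)/6 = 77/82, c_3 = M_3/2 = 753/164, d_3 = (M_4 - M_3)/(6h_3) = -251/164. So s'(6) = 77/82.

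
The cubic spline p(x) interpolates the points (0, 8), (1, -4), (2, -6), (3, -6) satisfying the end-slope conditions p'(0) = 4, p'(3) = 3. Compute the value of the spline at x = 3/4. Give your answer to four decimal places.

Put M_i = p'' at the i-th knot. Here h = (1, 1, 1) and Δ = (-12, -2, 0), so the interior equations h_(i-1)·M_(i-1) + 2(h_(i-1)+h_i)·M_i + h_i·M_(i+1) = 6(Δ_i − Δ_(i-1)) read
  1·M_0 + 4·M_1 + 1·M_2 = 6(Δ_1 - Δ_0) = 60
  1·M_1 + 4·M_2 + 1·M_3 = 6(Δ_2 - Δ_1) = 12
Clamped end conditions give two more equations: 2h_0·M_0 + h_0·M_1 = 6(Δ_0 - p'(0)) = -96 and h_2·M_2 + 2h_2·M_3 = 6(p'(3) - Δ_2) = 18.
Forward elimination and back-substitution give M_0 = -194/3, M_1 = 100/3, M_2 = -26/3, M_3 = 40/3.
On [0, 1], p(x) = 8 + 4·x - 97/3·x² + 49/3·x³.
With x = 3/4: p(3/4) = -19/64.

-0.2969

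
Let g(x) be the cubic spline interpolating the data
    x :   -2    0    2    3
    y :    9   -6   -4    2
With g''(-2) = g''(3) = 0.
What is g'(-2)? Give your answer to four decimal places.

-9.3636

With M_i denoting the second derivative at x_i, h_i = 2, 2, 1, and Δ_i = (y_(i+1) − y_i)/h_i = -15/2, 1, 6:
  2·M_0 + 8·M_1 + 2·M_2 = 6(Δ_1 - Δ_0) = 51
  2·M_1 + 6·M_2 + 1·M_3 = 6(Δ_2 - Δ_1) = 30
Natural end conditions: M_0 = M_3 = 0.
Solving the tridiagonal system: M_0 = 0, M_1 = 123/22, M_2 = 69/22, M_3 = 0.
On [-2, 0], g'(x) = b_0 + 2c_0·(x + 2) + 3d_0·(x + 2)² with b_0 = Δ_0 - h_0(2M_0 + M_1)/6 = -103/11, c_0 = M_0/2 = 0, d_0 = (M_1 - M_0)/(6h_0) = 41/88. So g'(-2) = -103/11.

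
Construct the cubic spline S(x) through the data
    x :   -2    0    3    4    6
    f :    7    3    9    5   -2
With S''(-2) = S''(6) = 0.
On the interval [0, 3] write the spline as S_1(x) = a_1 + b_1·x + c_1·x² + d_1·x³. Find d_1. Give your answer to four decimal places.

-0.5885

Let m_i = S''(x_i). Step sizes h_i = 2, 3, 1, 2; slopes of the chords Δ_i = (y_(i+1) - y_i)/h_i = -2, 2, -4, -7/2.
  2·m_0 + 10·m_1 + 3·m_2 = 6(Δ_1 - Δ_0) = 24
  3·m_1 + 8·m_2 + 1·m_3 = 6(Δ_2 - Δ_1) = -36
  1·m_2 + 6·m_3 + 2·m_4 = 6(Δ_3 - Δ_2) = 3
Natural end conditions: m_0 = m_4 = 0.
Solving: m_0 = 0, m_1 = 1785/416, m_2 = -1311/208, m_3 = 645/416, m_4 = 0.
On [0, 3], with S_1(x) = a_1 + b_1·x + c_1·x² + d_1·x³: c_1 = m_1/2 = 1785/832, d_1 = (m_2 - m_1)/(6h_1) = -113/192, b_1 = Δ_1 - h_1(2m_1 + m_2)/6 = 179/208.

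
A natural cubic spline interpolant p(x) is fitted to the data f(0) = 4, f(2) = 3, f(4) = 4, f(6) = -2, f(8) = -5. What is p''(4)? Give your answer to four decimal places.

Write M_i for p''(x_i). With h_i = 2, 2, 2, 2 and divided differences Δ_i = -1/2, 1/2, -3, -3/2, the continuity of p' gives the tridiagonal system
  2·M_0 + 8·M_1 + 2·M_2 = 6(Δ_1 - Δ_0) = 6
  2·M_1 + 8·M_2 + 2·M_3 = 6(Δ_2 - Δ_1) = -21
  2·M_2 + 8·M_3 + 2·M_4 = 6(Δ_3 - Δ_2) = 9
Natural end conditions: M_0 = M_4 = 0.
Hence M_0 = 0, M_1 = 183/112, M_2 = -99/28, M_3 = 225/112, M_4 = 0.

-3.5357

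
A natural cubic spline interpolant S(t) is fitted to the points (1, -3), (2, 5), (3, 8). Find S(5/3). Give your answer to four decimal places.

2.7963

With M_i denoting the second derivative at x_i, h_i = 1, 1, and Δ_i = (y_(i+1) − y_i)/h_i = 8, 3:
  1·M_0 + 4·M_1 + 1·M_2 = 6(Δ_1 - Δ_0) = -30
Natural end conditions: M_0 = M_2 = 0.
Solving: M_0 = 0, M_1 = -15/2, M_2 = 0.
On [1, 2], S(t) = -3 + 37/4·(t - 1) + 0·(t - 1)² - 5/4·(t - 1)³.
With (t - 1) = 2/3: S(5/3) = 151/54.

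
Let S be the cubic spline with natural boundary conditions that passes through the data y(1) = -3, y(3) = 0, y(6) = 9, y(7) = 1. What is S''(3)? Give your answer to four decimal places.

3.8028

Write M_i for S''(x_i). With h_i = 2, 3, 1 and divided differences Δ_i = 3/2, 3, -8, the continuity of S' gives the tridiagonal system
  2·M_0 + 10·M_1 + 3·M_2 = 6(Δ_1 - Δ_0) = 9
  3·M_1 + 8·M_2 + 1·M_3 = 6(Δ_2 - Δ_1) = -66
Natural end conditions: M_0 = M_3 = 0.
Forward elimination and back-substitution give M_0 = 0, M_1 = 270/71, M_2 = -687/71, M_3 = 0.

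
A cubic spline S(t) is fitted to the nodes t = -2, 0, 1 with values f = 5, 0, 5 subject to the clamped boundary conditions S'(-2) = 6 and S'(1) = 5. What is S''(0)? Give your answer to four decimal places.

15.6667

With m_i denoting the second derivative at x_i, h_i = 2, 1, and Δ_i = (y_(i+1) − y_i)/h_i = -5/2, 5:
  2·m_0 + 6·m_1 + 1·m_2 = 6(Δ_1 - Δ_0) = 45
Clamped end conditions give two more equations: 2h_0·m_0 + h_0·m_1 = 6(Δ_0 - S'(-2)) = -51 and h_1·m_1 + 2h_1·m_2 = 6(S'(1) - Δ_1) = 0.
Forward elimination and back-substitution give m_0 = -247/12, m_1 = 47/3, m_2 = -47/6.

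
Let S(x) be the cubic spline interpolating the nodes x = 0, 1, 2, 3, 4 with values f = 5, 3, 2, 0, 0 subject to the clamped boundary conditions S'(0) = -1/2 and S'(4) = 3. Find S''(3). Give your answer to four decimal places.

Put M_i = S'' at the i-th knot. Here h = (1, 1, 1, 1) and Δ = (-2, -1, -2, 0), so the interior equations h_(i-1)·M_(i-1) + 2(h_(i-1)+h_i)·M_i + h_i·M_(i+1) = 6(Δ_i − Δ_(i-1)) read
  1·M_0 + 4·M_1 + 1·M_2 = 6(Δ_1 - Δ_0) = 6
  1·M_1 + 4·M_2 + 1·M_3 = 6(Δ_2 - Δ_1) = -6
  1·M_2 + 4·M_3 + 1·M_4 = 6(Δ_3 - Δ_2) = 12
Clamped end conditions give two more equations: 2h_0·M_0 + h_0·M_1 = 6(Δ_0 - S'(0)) = -9 and h_3·M_3 + 2h_3·M_4 = 6(S'(4) - Δ_3) = 18.
Solving: M_0 = -359/56, M_1 = 107/28, M_2 = -23/8, M_3 = 47/28, M_4 = 457/56.

1.6786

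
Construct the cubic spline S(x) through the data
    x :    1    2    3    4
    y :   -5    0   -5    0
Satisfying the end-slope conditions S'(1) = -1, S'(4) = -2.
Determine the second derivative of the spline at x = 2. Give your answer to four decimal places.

-31.4667

Write σ_i for S''(x_i). With h_i = 1, 1, 1 and divided differences Δ_i = 5, -5, 5, the continuity of S' gives the tridiagonal system
  1·σ_0 + 4·σ_1 + 1·σ_2 = 6(Δ_1 - Δ_0) = -60
  1·σ_1 + 4·σ_2 + 1·σ_3 = 6(Δ_2 - Δ_1) = 60
Clamped end conditions give two more equations: 2h_0·σ_0 + h_0·σ_1 = 6(Δ_0 - S'(1)) = 36 and h_2·σ_2 + 2h_2·σ_3 = 6(S'(4) - Δ_2) = -42.
Solving the tridiagonal system: σ_0 = 506/15, σ_1 = -472/15, σ_2 = 482/15, σ_3 = -556/15.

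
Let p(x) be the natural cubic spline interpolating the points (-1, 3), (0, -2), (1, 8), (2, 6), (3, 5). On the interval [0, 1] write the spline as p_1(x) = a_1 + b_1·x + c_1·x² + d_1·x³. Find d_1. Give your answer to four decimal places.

Let σ_i = p''(x_i). Step sizes h_i = 1, 1, 1, 1; slopes of the chords Δ_i = (y_(i+1) - y_i)/h_i = -5, 10, -2, -1.
  1·σ_0 + 4·σ_1 + 1·σ_2 = 6(Δ_1 - Δ_0) = 90
  1·σ_1 + 4·σ_2 + 1·σ_3 = 6(Δ_2 - Δ_1) = -72
  1·σ_2 + 4·σ_3 + 1·σ_4 = 6(Δ_3 - Δ_2) = 6
Natural end conditions: σ_0 = σ_4 = 0.
Solving the tridiagonal system: σ_0 = 0, σ_1 = 411/14, σ_2 = -192/7, σ_3 = 117/14, σ_4 = 0.
On [0, 1], with p_1(x) = a_1 + b_1·x + c_1·x² + d_1·x³: c_1 = σ_1/2 = 411/28, d_1 = (σ_2 - σ_1)/(6h_1) = -265/28, b_1 = Δ_1 - h_1(2σ_1 + σ_2)/6 = 67/14.

-9.4643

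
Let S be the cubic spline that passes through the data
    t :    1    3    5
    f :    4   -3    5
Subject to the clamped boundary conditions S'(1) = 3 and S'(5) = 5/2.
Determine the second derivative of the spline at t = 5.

-8

Let m_i = S''(x_i). Step sizes h_i = 2, 2; slopes of the chords Δ_i = (y_(i+1) - y_i)/h_i = -7/2, 4.
  2·m_0 + 8·m_1 + 2·m_2 = 6(Δ_1 - Δ_0) = 45
Clamped end conditions give two more equations: 2h_0·m_0 + h_0·m_1 = 6(Δ_0 - S'(1)) = -39 and h_1·m_1 + 2h_1·m_2 = 6(S'(5) - Δ_1) = -9.
Solving: m_0 = -31/2, m_1 = 23/2, m_2 = -8.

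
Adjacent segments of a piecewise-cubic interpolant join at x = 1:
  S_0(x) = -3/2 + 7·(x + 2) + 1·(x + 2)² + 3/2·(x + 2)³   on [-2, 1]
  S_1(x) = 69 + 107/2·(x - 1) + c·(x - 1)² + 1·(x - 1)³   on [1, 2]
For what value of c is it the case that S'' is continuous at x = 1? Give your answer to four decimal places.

14.5000

S_0''(x) = 2 + 9·(x + 2), so S_0''(1) = 29. On the right, S_1''(1) = 2c, so c = 29/2.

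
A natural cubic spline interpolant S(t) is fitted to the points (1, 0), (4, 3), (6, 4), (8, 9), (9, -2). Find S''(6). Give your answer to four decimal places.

Let M_i = S''(x_i). Step sizes h_i = 3, 2, 2, 1; slopes of the chords Δ_i = (y_(i+1) - y_i)/h_i = 1, 1/2, 5/2, -11.
  3·M_0 + 10·M_1 + 2·M_2 = 6(Δ_1 - Δ_0) = -3
  2·M_1 + 8·M_2 + 2·M_3 = 6(Δ_2 - Δ_1) = 12
  2·M_2 + 6·M_3 + 1·M_4 = 6(Δ_3 - Δ_2) = -81
Natural end conditions: M_0 = M_4 = 0.
Forward elimination and back-substitution give M_0 = 0, M_1 = -75/52, M_2 = 297/52, M_3 = -801/52, M_4 = 0.

5.7115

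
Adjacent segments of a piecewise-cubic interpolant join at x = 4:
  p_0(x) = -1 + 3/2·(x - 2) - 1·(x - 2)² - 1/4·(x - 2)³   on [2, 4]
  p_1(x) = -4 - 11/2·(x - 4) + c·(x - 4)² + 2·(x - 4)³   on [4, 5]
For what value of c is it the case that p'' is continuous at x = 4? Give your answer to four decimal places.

p_0''(x) = -2 - 3/2·(x - 2), so p_0''(4) = -5. On the right, p_1''(4) = 2c, so c = -5/2.

-2.5000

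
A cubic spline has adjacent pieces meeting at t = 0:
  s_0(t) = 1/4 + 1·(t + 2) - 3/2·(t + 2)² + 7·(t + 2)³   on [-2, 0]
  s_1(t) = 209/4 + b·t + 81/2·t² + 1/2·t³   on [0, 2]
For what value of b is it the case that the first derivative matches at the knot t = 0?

79

s_0'(t) = 1 - 3·(t + 2) + 21·(t + 2)², so s_0'(0) = 79. On the right, s_1'(0) = b, so b = 79.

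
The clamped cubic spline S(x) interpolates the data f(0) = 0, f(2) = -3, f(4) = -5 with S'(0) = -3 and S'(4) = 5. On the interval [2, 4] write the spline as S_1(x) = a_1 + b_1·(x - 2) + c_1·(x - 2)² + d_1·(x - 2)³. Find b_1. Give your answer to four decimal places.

-2.3750

Let M_i = S''(x_i). Step sizes h_i = 2, 2; slopes of the chords Δ_i = (y_(i+1) - y_i)/h_i = -3/2, -1.
  2·M_0 + 8·M_1 + 2·M_2 = 6(Δ_1 - Δ_0) = 3
Clamped end conditions give two more equations: 2h_0·M_0 + h_0·M_1 = 6(Δ_0 - S'(0)) = 9 and h_1·M_1 + 2h_1·M_2 = 6(S'(4) - Δ_1) = 36.
Solving: M_0 = 31/8, M_1 = -13/4, M_2 = 85/8.
On [2, 4], with S_1(x) = a_1 + b_1·(x - 2) + c_1·(x - 2)² + d_1·(x - 2)³: c_1 = M_1/2 = -13/8, d_1 = (M_2 - M_1)/(6h_1) = 37/32, b_1 = Δ_1 - h_1(2M_1 + M_2)/6 = -19/8.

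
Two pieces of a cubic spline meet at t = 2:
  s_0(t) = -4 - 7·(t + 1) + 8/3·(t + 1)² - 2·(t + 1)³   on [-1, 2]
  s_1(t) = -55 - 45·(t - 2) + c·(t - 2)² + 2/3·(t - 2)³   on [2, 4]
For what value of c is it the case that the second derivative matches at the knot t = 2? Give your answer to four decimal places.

-15.3333

s_0''(t) = 16/3 - 12·(t + 1), so s_0''(2) = -92/3. On the right, s_1''(2) = 2c, so c = -46/3.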